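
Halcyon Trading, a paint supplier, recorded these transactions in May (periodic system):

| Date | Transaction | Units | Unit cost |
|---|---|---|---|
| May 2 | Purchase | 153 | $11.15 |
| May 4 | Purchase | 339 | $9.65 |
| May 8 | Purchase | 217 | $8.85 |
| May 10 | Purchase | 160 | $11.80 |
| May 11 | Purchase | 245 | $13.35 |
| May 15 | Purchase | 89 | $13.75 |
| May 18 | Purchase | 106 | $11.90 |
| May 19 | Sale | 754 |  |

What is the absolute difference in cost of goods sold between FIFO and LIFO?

$1,578.05

FIFO COGS: 153 @ $11.15 + 339 @ $9.65 + 217 @ $8.85 + 45 @ $11.80 = $7,428.75
LIFO COGS: 106 @ $11.90 + 89 @ $13.75 + 245 @ $13.35 + 160 @ $11.80 + 154 @ $8.85 = $9,006.80
Difference = |$7,428.75 − $9,006.80| = $1,578.05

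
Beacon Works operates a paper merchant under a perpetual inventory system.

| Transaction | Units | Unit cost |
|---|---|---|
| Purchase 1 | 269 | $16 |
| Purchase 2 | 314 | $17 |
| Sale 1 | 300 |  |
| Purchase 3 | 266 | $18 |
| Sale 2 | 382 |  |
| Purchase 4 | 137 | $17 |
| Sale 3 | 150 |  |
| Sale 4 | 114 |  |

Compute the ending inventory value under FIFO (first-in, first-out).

Ending inventory = $680

Sale 1 (300) [FIFO — oldest first]: 269 @ $16 + 31 @ $17 = $4,831
Sale 2 (382) [FIFO — oldest first]: 283 @ $17 + 99 @ $18 = $6,593
Sale 3 (150) [FIFO — oldest first]: 150 @ $18 = $2,700
Sale 4 (114) [FIFO — oldest first]: 17 @ $18 + 97 @ $17 = $1,955
Total COGS = $4,831 + $6,593 + $2,700 + $1,955 = $16,079
Ending inventory: 40 @ $17 = $680
Check: goods available $16,759 = COGS $16,079 + ending $680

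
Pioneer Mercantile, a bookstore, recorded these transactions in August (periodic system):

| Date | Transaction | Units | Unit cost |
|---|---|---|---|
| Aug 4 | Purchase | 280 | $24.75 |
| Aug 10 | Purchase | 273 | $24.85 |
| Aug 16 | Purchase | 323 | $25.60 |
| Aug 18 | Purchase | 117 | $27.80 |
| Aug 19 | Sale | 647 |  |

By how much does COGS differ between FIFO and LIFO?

$544.90

FIFO COGS: 280 @ $24.75 + 273 @ $24.85 + 94 @ $25.60 = $16,120.45
LIFO COGS: 117 @ $27.80 + 323 @ $25.60 + 207 @ $24.85 = $16,665.35
Difference = |$16,120.45 − $16,665.35| = $544.90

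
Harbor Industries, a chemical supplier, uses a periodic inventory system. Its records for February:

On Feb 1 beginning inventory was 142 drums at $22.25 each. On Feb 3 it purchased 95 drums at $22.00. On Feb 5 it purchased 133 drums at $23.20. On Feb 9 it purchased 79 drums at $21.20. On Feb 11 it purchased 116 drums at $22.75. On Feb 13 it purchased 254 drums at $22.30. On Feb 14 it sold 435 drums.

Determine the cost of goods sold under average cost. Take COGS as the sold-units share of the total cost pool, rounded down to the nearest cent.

Feb 14, sell 435: 435/819 × $18,313.10 → $9,726.73
Ending inventory (cost pool remaining) = $8,586.37

COGS = $9,726.73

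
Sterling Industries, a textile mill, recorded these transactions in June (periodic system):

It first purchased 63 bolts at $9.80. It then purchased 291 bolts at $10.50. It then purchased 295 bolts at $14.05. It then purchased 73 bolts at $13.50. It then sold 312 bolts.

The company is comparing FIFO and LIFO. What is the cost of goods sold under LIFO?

FIFO COGS: 63 @ $9.80 + 249 @ $10.50 = $3,231.90
LIFO COGS: 73 @ $13.50 + 239 @ $14.05 = $4,343.45

COGS = $4,343.45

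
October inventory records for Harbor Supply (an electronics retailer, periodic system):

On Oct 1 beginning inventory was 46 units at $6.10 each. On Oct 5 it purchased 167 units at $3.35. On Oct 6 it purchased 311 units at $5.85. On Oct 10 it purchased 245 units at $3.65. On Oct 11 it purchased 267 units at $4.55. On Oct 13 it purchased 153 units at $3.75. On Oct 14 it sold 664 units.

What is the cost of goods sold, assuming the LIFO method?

COGS = $2,679.20

Oct 14, 664 sold [LIFO — newest first]: 153 @ $3.75 + 267 @ $4.55 + 244 @ $3.65 = $2,679.20
Ending inventory: 46 @ $6.10 + 167 @ $3.35 + 311 @ $5.85 + 1 @ $3.65 = $2,663.05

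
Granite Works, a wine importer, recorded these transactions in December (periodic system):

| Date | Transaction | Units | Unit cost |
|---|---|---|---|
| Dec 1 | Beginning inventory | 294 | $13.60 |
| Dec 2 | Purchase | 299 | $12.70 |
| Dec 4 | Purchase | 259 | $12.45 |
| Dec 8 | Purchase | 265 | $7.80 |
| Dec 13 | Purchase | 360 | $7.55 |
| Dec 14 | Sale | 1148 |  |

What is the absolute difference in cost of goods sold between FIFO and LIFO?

FIFO COGS: 294 @ $13.60 + 299 @ $12.70 + 259 @ $12.45 + 265 @ $7.80 + 31 @ $7.55 = $13,321.30
LIFO COGS: 360 @ $7.55 + 265 @ $7.80 + 259 @ $12.45 + 264 @ $12.70 = $11,362.35
Difference = |$13,321.30 − $11,362.35| = $1,958.95

$1,958.95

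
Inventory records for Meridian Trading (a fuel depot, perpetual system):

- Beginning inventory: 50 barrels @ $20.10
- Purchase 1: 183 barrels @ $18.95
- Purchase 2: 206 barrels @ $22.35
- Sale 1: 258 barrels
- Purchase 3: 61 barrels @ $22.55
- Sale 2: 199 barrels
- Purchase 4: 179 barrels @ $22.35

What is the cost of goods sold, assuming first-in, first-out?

COGS = $9,482.85

Sale 1 (258) [FIFO — oldest first]: 50 @ $20.10 + 183 @ $18.95 + 25 @ $22.35 = $5,031.60
Sale 2 (199) [FIFO — oldest first]: 181 @ $22.35 + 18 @ $22.55 = $4,451.25
Total COGS = $5,031.60 + $4,451.25 = $9,482.85
Ending inventory: 43 @ $22.55 + 179 @ $22.35 = $4,970.30
Check: goods available $14,453.15 = COGS $9,482.85 + ending $4,970.30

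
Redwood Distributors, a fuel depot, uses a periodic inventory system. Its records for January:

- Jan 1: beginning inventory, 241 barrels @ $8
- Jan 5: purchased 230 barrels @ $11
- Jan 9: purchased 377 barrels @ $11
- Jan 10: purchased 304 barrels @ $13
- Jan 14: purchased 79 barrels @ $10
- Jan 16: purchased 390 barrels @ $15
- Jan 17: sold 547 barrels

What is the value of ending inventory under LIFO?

Jan 17, 547 sold [LIFO — newest first]: 390 @ $15 + 79 @ $10 + 78 @ $13 = $7,654
Ending inventory: 241 @ $8 + 230 @ $11 + 377 @ $11 + 226 @ $13 = $11,543
Check: goods available $19,197 = COGS $7,654 + ending $11,543

Ending inventory = $11,543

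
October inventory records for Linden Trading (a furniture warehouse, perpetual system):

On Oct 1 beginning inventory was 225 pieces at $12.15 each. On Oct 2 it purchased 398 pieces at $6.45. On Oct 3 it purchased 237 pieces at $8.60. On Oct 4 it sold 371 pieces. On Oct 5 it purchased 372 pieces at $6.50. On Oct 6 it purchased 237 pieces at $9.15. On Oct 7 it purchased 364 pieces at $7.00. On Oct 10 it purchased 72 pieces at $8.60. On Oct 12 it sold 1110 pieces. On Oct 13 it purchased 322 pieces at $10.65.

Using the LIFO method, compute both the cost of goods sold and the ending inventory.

COGS = $11,075.50; ending inventory = $7,446.60

Oct 4, 371 sold [LIFO — newest first]: 237 @ $8.60 + 134 @ $6.45 = $2,902.50
Oct 12, 1110 sold [LIFO — newest first]: 72 @ $8.60 + 364 @ $7.00 + 237 @ $9.15 + 372 @ $6.50 + 65 @ $6.45 = $8,173.00
Total COGS = $2,902.50 + $8,173.00 = $11,075.50
Ending inventory: 225 @ $12.15 + 199 @ $6.45 + 322 @ $10.65 = $7,446.60
Check: goods available $18,522.10 = COGS $11,075.50 + ending $7,446.60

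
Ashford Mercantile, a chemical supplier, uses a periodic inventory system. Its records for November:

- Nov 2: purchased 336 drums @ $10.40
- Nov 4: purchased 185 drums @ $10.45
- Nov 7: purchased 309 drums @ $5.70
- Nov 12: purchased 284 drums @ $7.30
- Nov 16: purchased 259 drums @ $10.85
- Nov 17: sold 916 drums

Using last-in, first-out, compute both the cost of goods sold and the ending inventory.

Nov 17, 916 sold [LIFO — newest first]: 259 @ $10.85 + 284 @ $7.30 + 309 @ $5.70 + 64 @ $10.45 = $7,313.45
Ending inventory: 336 @ $10.40 + 121 @ $10.45 = $4,758.85
Check: goods available $12,072.30 = COGS $7,313.45 + ending $4,758.85

COGS = $7,313.45; ending inventory = $4,758.85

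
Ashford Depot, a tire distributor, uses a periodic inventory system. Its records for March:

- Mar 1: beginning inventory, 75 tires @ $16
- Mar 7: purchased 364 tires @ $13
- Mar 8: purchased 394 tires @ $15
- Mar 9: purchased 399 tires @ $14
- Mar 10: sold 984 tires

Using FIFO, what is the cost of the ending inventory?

Mar 10, 984 sold [FIFO — oldest first]: 75 @ $16 + 364 @ $13 + 394 @ $15 + 151 @ $14 = $13,956
Ending inventory: 248 @ $14 = $3,472

Ending inventory = $3,472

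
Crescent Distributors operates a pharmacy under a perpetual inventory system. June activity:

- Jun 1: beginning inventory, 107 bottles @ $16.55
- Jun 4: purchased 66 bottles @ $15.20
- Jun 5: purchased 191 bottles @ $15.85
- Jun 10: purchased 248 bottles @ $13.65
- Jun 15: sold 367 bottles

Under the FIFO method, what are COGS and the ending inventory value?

COGS = $5,842.35; ending inventory = $3,344.25

Jun 15, 367 sold [FIFO — oldest first]: 107 @ $16.55 + 66 @ $15.20 + 191 @ $15.85 + 3 @ $13.65 = $5,842.35
Ending inventory: 245 @ $13.65 = $3,344.25
Check: goods available $9,186.60 = COGS $5,842.35 + ending $3,344.25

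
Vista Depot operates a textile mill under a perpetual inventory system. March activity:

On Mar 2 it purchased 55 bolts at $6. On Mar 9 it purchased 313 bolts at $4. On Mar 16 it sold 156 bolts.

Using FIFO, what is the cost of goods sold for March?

COGS = $734

Mar 16, 156 sold [FIFO — oldest first]: 55 @ $6 + 101 @ $4 = $734
Ending inventory: 212 @ $4 = $848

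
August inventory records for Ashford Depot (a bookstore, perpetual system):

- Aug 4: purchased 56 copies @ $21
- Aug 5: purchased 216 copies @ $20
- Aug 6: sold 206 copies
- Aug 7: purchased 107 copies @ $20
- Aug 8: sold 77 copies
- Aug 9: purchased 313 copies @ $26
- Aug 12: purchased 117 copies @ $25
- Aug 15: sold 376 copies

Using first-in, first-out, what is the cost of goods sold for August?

Aug 6, 206 sold [FIFO — oldest first]: 56 @ $21 + 150 @ $20 = $4,176
Aug 8, 77 sold [FIFO — oldest first]: 66 @ $20 + 11 @ $20 = $1,540
Aug 15, 376 sold [FIFO — oldest first]: 96 @ $20 + 280 @ $26 = $9,200
Total COGS = $4,176 + $1,540 + $9,200 = $14,916
Ending inventory: 33 @ $26 + 117 @ $25 = $3,783
Check: goods available $18,699 = COGS $14,916 + ending $3,783

COGS = $14,916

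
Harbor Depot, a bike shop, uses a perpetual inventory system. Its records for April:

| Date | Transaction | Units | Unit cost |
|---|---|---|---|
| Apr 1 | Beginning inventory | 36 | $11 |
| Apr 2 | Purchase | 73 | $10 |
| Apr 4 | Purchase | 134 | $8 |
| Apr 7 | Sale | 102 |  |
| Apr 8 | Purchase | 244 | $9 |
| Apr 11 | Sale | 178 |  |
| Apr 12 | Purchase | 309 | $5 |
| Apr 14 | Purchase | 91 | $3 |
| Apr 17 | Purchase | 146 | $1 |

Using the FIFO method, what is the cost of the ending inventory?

Ending inventory = $3,827

Apr 7, 102 sold [FIFO — oldest first]: 36 @ $11 + 66 @ $10 = $1,056
Apr 11, 178 sold [FIFO — oldest first]: 7 @ $10 + 134 @ $8 + 37 @ $9 = $1,475
Total COGS = $1,056 + $1,475 = $2,531
Ending inventory: 207 @ $9 + 309 @ $5 + 91 @ $3 + 146 @ $1 = $3,827
Check: goods available $6,358 = COGS $2,531 + ending $3,827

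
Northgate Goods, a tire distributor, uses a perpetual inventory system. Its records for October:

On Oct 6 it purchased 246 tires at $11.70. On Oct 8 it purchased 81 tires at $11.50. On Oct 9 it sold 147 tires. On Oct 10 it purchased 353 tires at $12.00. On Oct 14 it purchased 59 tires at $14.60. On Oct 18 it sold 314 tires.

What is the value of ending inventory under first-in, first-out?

Oct 9, 147 sold [FIFO — oldest first]: 147 @ $11.70 = $1,719.90
Oct 18, 314 sold [FIFO — oldest first]: 99 @ $11.70 + 81 @ $11.50 + 134 @ $12.00 = $3,697.80
Total COGS = $1,719.90 + $3,697.80 = $5,417.70
Ending inventory: 219 @ $12.00 + 59 @ $14.60 = $3,489.40

Ending inventory = $3,489.40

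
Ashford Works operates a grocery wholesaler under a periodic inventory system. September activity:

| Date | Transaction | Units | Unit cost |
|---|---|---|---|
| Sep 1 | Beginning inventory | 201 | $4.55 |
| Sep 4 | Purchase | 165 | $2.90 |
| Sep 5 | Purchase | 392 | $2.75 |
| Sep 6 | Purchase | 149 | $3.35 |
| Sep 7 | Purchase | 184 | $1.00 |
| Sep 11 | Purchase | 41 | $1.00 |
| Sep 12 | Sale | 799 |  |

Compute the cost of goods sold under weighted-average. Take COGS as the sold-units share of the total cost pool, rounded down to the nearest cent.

Sep 12, sell 799: 799/1132 × $3,195.20 → $2,255.26
Ending inventory (cost pool remaining) = $939.94

COGS = $2,255.26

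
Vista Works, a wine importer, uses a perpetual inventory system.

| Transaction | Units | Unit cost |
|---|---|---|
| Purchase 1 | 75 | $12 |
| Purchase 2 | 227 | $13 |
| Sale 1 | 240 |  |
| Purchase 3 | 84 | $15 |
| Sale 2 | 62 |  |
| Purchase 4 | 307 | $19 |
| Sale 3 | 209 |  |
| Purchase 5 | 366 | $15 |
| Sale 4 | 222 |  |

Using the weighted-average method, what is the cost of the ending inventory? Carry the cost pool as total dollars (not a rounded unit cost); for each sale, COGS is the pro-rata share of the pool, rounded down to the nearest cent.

After Purchase 1: 75 on hand, pool $900.00 (≈ $12.0000 each)
After Purchase 2: 302 on hand, pool $3,851.00 (≈ $12.7517 each)
Sale 1, sell 240: 240/302 × $3,851.00 → $3,060.39
After Purchase 3: 146 on hand, pool $2,050.61 (≈ $14.0453 each)
Sale 2, sell 62: 62/146 × $2,050.61 → $870.80
After Purchase 4: 391 on hand, pool $7,012.81 (≈ $17.9356 each)
Sale 3, sell 209: 209/391 × $7,012.81 → $3,748.53
After Purchase 5: 548 on hand, pool $8,754.28 (≈ $15.9750 each)
Sale 4, sell 222: 222/548 × $8,754.28 → $3,546.44
Total COGS = $3,060.39 + $870.80 + $3,748.53 + $3,546.44 = $11,226.16
Ending inventory (cost pool remaining) = $5,207.84
Check: goods available $16,434.00 = COGS $11,226.16 + ending $5,207.84

Ending inventory = $5,207.84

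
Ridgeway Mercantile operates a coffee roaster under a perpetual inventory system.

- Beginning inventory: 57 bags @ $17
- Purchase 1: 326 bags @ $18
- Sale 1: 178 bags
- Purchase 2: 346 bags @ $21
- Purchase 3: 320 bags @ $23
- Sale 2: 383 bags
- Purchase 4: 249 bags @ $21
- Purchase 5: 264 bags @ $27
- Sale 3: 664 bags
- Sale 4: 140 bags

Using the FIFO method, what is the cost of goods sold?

Sale 1 (178) [FIFO — oldest first]: 57 @ $17 + 121 @ $18 = $3,147
Sale 2 (383) [FIFO — oldest first]: 205 @ $18 + 178 @ $21 = $7,428
Sale 3 (664) [FIFO — oldest first]: 168 @ $21 + 320 @ $23 + 176 @ $21 = $14,584
Sale 4 (140) [FIFO — oldest first]: 73 @ $21 + 67 @ $27 = $3,342
Total COGS = $3,147 + $7,428 + $14,584 + $3,342 = $28,501
Ending inventory: 197 @ $27 = $5,319

COGS = $28,501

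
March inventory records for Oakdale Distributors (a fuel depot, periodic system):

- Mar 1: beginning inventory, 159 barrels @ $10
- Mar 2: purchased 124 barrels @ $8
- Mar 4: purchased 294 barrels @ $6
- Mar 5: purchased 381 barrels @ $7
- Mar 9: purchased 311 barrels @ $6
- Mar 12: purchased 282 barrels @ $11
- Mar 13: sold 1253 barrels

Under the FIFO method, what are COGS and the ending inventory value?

Mar 13, 1253 sold [FIFO — oldest first]: 159 @ $10 + 124 @ $8 + 294 @ $6 + 381 @ $7 + 295 @ $6 = $8,783
Ending inventory: 16 @ $6 + 282 @ $11 = $3,198

COGS = $8,783; ending inventory = $3,198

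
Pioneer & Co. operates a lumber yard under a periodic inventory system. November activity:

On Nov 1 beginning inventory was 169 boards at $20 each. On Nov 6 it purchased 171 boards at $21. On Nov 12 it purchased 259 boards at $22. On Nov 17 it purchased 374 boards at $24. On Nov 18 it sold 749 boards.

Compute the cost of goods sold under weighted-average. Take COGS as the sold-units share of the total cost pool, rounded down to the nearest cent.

COGS = $16,661.97

Nov 18, sell 749: 749/973 × $21,645.00 → $16,661.97
Ending inventory (cost pool remaining) = $4,983.03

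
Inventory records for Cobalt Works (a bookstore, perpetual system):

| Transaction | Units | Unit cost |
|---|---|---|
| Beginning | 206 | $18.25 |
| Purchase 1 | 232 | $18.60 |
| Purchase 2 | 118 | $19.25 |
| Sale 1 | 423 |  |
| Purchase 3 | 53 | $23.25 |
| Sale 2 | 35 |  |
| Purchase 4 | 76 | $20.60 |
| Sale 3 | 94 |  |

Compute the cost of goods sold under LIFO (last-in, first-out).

COGS = $10,716.80

Sale 1 (423) [LIFO — newest first]: 118 @ $19.25 + 232 @ $18.60 + 73 @ $18.25 = $7,918.95
Sale 2 (35) [LIFO — newest first]: 35 @ $23.25 = $813.75
Sale 3 (94) [LIFO — newest first]: 76 @ $20.60 + 18 @ $23.25 = $1,984.10
Total COGS = $7,918.95 + $813.75 + $1,984.10 = $10,716.80
Ending inventory: 133 @ $18.25 = $2,427.25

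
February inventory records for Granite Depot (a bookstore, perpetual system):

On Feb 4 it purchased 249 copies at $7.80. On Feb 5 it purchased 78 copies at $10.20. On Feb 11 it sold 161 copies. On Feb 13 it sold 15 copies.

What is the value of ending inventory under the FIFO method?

Feb 11, 161 sold [FIFO — oldest first]: 161 @ $7.80 = $1,255.80
Feb 13, 15 sold [FIFO — oldest first]: 15 @ $7.80 = $117.00
Total COGS = $1,255.80 + $117.00 = $1,372.80
Ending inventory: 73 @ $7.80 + 78 @ $10.20 = $1,365.00
Check: goods available $2,737.80 = COGS $1,372.80 + ending $1,365.00

Ending inventory = $1,365.00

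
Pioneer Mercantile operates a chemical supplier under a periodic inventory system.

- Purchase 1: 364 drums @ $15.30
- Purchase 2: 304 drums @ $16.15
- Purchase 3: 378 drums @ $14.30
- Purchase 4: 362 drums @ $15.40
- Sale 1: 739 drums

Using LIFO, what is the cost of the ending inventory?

Sale 1 (739) [LIFO — newest first]: 362 @ $15.40 + 377 @ $14.30 = $10,965.90
Ending inventory: 364 @ $15.30 + 304 @ $16.15 + 1 @ $14.30 = $10,493.10

Ending inventory = $10,493.10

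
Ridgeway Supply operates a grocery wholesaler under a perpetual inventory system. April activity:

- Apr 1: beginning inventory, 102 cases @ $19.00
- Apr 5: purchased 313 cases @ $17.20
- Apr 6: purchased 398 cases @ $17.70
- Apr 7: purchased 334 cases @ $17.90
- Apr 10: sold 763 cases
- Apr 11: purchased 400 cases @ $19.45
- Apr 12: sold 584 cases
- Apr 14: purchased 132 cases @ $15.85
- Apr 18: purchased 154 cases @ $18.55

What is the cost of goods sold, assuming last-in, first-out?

Apr 10, 763 sold [LIFO — newest first]: 334 @ $17.90 + 398 @ $17.70 + 31 @ $17.20 = $13,556.40
Apr 12, 584 sold [LIFO — newest first]: 400 @ $19.45 + 184 @ $17.20 = $10,944.80
Total COGS = $13,556.40 + $10,944.80 = $24,501.20
Ending inventory: 102 @ $19.00 + 98 @ $17.20 + 132 @ $15.85 + 154 @ $18.55 = $8,572.50
Check: goods available $33,073.70 = COGS $24,501.20 + ending $8,572.50

COGS = $24,501.20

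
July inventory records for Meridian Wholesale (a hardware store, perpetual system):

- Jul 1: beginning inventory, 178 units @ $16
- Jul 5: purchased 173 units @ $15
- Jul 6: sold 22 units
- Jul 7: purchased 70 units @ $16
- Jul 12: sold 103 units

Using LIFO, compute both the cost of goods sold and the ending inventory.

Jul 6, 22 sold [LIFO — newest first]: 22 @ $15 = $330
Jul 12, 103 sold [LIFO — newest first]: 70 @ $16 + 33 @ $15 = $1,615
Total COGS = $330 + $1,615 = $1,945
Ending inventory: 178 @ $16 + 118 @ $15 = $4,618
Check: goods available $6,563 = COGS $1,945 + ending $4,618

COGS = $1,945; ending inventory = $4,618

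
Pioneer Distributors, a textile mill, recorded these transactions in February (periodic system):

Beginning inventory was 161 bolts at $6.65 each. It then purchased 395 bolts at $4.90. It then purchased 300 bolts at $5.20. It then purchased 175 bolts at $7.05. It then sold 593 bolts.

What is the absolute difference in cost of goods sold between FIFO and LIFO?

$173.40

FIFO COGS: 161 @ $6.65 + 395 @ $4.90 + 37 @ $5.20 = $3,198.55
LIFO COGS: 175 @ $7.05 + 300 @ $5.20 + 118 @ $4.90 = $3,371.95
Difference = |$3,198.55 − $3,371.95| = $173.40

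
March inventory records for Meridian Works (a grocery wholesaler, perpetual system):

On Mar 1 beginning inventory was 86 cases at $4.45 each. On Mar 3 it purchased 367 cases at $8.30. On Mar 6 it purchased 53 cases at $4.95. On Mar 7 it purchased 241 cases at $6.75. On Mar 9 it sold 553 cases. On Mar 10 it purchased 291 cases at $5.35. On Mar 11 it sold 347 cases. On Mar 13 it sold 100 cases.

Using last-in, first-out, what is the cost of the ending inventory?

Ending inventory = $169.10

Mar 9, 553 sold [LIFO — newest first]: 241 @ $6.75 + 53 @ $4.95 + 259 @ $8.30 = $4,038.80
Mar 11, 347 sold [LIFO — newest first]: 291 @ $5.35 + 56 @ $8.30 = $2,021.65
Mar 13, 100 sold [LIFO — newest first]: 52 @ $8.30 + 48 @ $4.45 = $645.20
Total COGS = $4,038.80 + $2,021.65 + $645.20 = $6,705.65
Ending inventory: 38 @ $4.45 = $169.10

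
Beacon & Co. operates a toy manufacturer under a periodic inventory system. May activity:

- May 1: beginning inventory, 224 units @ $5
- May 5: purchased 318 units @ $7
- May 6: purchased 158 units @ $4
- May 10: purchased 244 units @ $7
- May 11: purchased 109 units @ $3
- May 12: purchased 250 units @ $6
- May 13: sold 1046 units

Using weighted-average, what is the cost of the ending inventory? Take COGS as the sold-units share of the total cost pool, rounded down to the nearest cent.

Ending inventory = $1,481.85

May 13, sell 1046: 1046/1303 × $7,513.00 → $6,031.15
Ending inventory (cost pool remaining) = $1,481.85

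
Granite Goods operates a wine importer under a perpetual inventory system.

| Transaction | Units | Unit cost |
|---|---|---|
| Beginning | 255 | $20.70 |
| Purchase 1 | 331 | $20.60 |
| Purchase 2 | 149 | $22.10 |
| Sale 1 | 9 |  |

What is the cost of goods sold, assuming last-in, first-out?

Sale 1 (9) [LIFO — newest first]: 9 @ $22.10 = $198.90
Ending inventory: 255 @ $20.70 + 331 @ $20.60 + 140 @ $22.10 = $15,191.10

COGS = $198.90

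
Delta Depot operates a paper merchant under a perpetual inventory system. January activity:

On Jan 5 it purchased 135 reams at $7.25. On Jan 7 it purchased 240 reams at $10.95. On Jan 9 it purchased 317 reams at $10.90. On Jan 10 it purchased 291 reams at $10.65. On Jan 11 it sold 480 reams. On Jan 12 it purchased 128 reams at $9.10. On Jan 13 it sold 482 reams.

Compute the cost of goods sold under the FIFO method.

Jan 11, 480 sold [FIFO — oldest first]: 135 @ $7.25 + 240 @ $10.95 + 105 @ $10.90 = $4,751.25
Jan 13, 482 sold [FIFO — oldest first]: 212 @ $10.90 + 270 @ $10.65 = $5,186.30
Total COGS = $4,751.25 + $5,186.30 = $9,937.55
Ending inventory: 21 @ $10.65 + 128 @ $9.10 = $1,388.45
Check: goods available $11,326.00 = COGS $9,937.55 + ending $1,388.45

COGS = $9,937.55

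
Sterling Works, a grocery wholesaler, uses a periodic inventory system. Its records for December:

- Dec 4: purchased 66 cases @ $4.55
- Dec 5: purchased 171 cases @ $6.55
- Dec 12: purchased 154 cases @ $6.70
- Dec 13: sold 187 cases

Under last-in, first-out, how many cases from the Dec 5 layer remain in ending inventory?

138

Dec 13, 187 sold [LIFO — newest first]: 154 @ $6.70 + 33 @ $6.55 = $1,247.95
Ending inventory: 66 @ $4.55 + 138 @ $6.55 = $1,204.20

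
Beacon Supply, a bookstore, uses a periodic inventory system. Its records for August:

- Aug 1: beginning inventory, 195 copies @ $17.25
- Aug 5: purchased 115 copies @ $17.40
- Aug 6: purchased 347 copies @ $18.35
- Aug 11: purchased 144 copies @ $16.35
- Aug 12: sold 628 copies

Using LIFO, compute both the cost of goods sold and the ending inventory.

Aug 12, 628 sold [LIFO — newest first]: 144 @ $16.35 + 347 @ $18.35 + 115 @ $17.40 + 22 @ $17.25 = $11,102.35
Ending inventory: 173 @ $17.25 = $2,984.25
Check: goods available $14,086.60 = COGS $11,102.35 + ending $2,984.25

COGS = $11,102.35; ending inventory = $2,984.25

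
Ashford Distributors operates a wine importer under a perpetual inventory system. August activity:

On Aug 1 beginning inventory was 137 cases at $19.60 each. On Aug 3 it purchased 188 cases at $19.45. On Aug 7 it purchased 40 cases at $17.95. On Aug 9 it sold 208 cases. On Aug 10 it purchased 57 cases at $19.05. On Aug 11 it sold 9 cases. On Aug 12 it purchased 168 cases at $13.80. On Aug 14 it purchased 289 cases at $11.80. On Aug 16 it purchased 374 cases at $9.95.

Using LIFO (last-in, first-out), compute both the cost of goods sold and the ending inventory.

COGS = $4,157.05; ending inventory = $13,438.50

Aug 9, 208 sold [LIFO — newest first]: 40 @ $17.95 + 168 @ $19.45 = $3,985.60
Aug 11, 9 sold [LIFO — newest first]: 9 @ $19.05 = $171.45
Total COGS = $3,985.60 + $171.45 = $4,157.05
Ending inventory: 137 @ $19.60 + 20 @ $19.45 + 48 @ $19.05 + 168 @ $13.80 + 289 @ $11.80 + 374 @ $9.95 = $13,438.50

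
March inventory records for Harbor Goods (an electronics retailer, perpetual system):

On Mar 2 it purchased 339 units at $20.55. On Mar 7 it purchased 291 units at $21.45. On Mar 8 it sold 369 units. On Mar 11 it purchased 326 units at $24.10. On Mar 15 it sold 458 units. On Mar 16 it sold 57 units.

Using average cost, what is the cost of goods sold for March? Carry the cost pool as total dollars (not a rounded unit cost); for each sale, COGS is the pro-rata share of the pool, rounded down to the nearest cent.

After Mar 2: 339 on hand, pool $6,966.45 (≈ $20.5500 each)
After Mar 7: 630 on hand, pool $13,208.40 (≈ $20.9657 each)
Mar 8, sell 369: 369/630 × $13,208.40 → $7,736.34
After Mar 11: 587 on hand, pool $13,328.66 (≈ $22.7064 each)
Mar 15, sell 458: 458/587 × $13,328.66 → $10,399.53
Mar 16, sell 57: 57/129 × $2,929.13 → $1,294.26
Total COGS = $7,736.34 + $10,399.53 + $1,294.26 = $19,430.13
Ending inventory (cost pool remaining) = $1,634.87

COGS = $19,430.13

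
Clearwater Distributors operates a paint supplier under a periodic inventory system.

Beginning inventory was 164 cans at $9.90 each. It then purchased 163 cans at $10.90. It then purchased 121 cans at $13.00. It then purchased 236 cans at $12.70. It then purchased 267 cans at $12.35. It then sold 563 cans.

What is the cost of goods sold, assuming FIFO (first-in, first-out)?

Sale 1 (563) [FIFO — oldest first]: 164 @ $9.90 + 163 @ $10.90 + 121 @ $13.00 + 115 @ $12.70 = $6,433.80
Ending inventory: 121 @ $12.70 + 267 @ $12.35 = $4,834.15
Check: goods available $11,267.95 = COGS $6,433.80 + ending $4,834.15

COGS = $6,433.80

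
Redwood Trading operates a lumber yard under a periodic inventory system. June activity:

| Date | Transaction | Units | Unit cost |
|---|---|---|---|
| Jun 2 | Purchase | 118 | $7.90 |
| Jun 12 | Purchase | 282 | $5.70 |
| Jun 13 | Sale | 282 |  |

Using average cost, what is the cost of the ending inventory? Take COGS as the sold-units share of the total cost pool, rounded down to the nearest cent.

Ending inventory = $749.19

Jun 13, sell 282: 282/400 × $2,539.60 → $1,790.41
Ending inventory (cost pool remaining) = $749.19
Check: goods available $2,539.60 = COGS $1,790.41 + ending $749.19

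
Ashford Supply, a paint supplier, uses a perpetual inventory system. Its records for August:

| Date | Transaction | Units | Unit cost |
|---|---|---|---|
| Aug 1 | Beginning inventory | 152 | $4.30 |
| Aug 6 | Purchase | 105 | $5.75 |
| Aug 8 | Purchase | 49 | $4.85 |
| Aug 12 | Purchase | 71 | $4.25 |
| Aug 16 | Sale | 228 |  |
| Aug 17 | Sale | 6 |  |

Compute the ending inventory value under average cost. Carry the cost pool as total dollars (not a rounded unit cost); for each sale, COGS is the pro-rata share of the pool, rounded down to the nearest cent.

Ending inventory = $681.54

After Aug 1: 152 on hand, pool $653.60 (≈ $4.3000 each)
After Aug 6: 257 on hand, pool $1,257.35 (≈ $4.8924 each)
After Aug 8: 306 on hand, pool $1,495.00 (≈ $4.8856 each)
After Aug 12: 377 on hand, pool $1,796.75 (≈ $4.7659 each)
Aug 16, sell 228: 228/377 × $1,796.75 → $1,086.62
Aug 17, sell 6: 6/149 × $710.13 → $28.59
Total COGS = $1,086.62 + $28.59 = $1,115.21
Ending inventory (cost pool remaining) = $681.54
Check: goods available $1,796.75 = COGS $1,115.21 + ending $681.54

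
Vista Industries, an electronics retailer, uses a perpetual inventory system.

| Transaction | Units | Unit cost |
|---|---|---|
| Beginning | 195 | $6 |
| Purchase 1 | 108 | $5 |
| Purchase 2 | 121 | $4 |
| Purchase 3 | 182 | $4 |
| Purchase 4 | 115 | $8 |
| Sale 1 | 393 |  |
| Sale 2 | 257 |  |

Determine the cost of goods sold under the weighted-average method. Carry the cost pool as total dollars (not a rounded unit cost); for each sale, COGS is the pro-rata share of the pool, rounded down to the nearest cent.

COGS = $3,463.66

After Beginning: 195 on hand, pool $1,170.00 (≈ $6.0000 each)
After Purchase 1: 303 on hand, pool $1,710.00 (≈ $5.6436 each)
After Purchase 2: 424 on hand, pool $2,194.00 (≈ $5.1745 each)
After Purchase 3: 606 on hand, pool $2,922.00 (≈ $4.8218 each)
After Purchase 4: 721 on hand, pool $3,842.00 (≈ $5.3287 each)
Sale 1, sell 393: 393/721 × $3,842.00 → $2,094.18
Sale 2, sell 257: 257/328 × $1,747.82 → $1,369.48
Total COGS = $2,094.18 + $1,369.48 = $3,463.66
Ending inventory (cost pool remaining) = $378.34
Check: goods available $3,842.00 = COGS $3,463.66 + ending $378.34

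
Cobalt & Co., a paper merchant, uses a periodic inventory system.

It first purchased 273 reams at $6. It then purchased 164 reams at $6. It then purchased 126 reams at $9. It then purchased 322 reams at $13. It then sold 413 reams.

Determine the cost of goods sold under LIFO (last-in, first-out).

COGS = $5,005

Sale 1 (413) [LIFO — newest first]: 322 @ $13 + 91 @ $9 = $5,005
Ending inventory: 273 @ $6 + 164 @ $6 + 35 @ $9 = $2,937
Check: goods available $7,942 = COGS $5,005 + ending $2,937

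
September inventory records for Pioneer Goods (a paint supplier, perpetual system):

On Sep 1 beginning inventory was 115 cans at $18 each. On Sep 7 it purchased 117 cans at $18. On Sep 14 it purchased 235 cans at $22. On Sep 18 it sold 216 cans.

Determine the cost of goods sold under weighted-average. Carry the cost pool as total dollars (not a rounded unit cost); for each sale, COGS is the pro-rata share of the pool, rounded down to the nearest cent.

COGS = $4,322.77

After Sep 1: 115 on hand, pool $2,070.00 (≈ $18.0000 each)
After Sep 7: 232 on hand, pool $4,176.00 (≈ $18.0000 each)
After Sep 14: 467 on hand, pool $9,346.00 (≈ $20.0128 each)
Sep 18, sell 216: 216/467 × $9,346.00 → $4,322.77
Ending inventory (cost pool remaining) = $5,023.23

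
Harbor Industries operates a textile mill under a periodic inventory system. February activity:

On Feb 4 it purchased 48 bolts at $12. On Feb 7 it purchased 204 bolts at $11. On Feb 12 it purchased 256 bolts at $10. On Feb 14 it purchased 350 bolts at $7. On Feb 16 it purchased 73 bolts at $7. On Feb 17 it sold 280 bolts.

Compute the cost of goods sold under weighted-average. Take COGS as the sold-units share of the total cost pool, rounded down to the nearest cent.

Feb 17, sell 280: 280/931 × $8,341.00 → $2,508.57
Ending inventory (cost pool remaining) = $5,832.43

COGS = $2,508.57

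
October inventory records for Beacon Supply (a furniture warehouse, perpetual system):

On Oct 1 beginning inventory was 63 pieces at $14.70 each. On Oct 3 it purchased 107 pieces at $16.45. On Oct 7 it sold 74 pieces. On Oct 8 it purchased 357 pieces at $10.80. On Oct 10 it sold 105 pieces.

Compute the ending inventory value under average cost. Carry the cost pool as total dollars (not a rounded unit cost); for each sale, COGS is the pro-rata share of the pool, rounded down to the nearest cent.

Ending inventory = $4,127.26

After Oct 1: 63 on hand, pool $926.10 (≈ $14.7000 each)
After Oct 3: 170 on hand, pool $2,686.25 (≈ $15.8015 each)
Oct 7, sell 74: 74/170 × $2,686.25 → $1,169.30
After Oct 8: 453 on hand, pool $5,372.55 (≈ $11.8599 each)
Oct 10, sell 105: 105/453 × $5,372.55 → $1,245.29
Total COGS = $1,169.30 + $1,245.29 = $2,414.59
Ending inventory (cost pool remaining) = $4,127.26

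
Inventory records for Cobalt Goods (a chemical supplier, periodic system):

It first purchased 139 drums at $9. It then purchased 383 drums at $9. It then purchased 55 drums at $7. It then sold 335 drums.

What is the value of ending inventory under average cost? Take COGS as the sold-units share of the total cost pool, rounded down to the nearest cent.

Ending inventory = $2,131.87

Sale 1, sell 335: 335/577 × $5,083.00 → $2,951.13
Ending inventory (cost pool remaining) = $2,131.87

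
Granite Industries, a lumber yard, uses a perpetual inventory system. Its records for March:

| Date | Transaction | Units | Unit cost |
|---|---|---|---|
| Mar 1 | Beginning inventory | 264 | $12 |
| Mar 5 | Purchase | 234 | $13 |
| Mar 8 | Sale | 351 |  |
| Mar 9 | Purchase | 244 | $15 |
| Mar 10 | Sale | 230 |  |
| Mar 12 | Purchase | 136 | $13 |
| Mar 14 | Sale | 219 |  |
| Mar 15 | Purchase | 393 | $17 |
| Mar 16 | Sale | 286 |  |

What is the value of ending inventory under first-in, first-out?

Ending inventory = $3,145

Mar 8, 351 sold [FIFO — oldest first]: 264 @ $12 + 87 @ $13 = $4,299
Mar 10, 230 sold [FIFO — oldest first]: 147 @ $13 + 83 @ $15 = $3,156
Mar 14, 219 sold [FIFO — oldest first]: 161 @ $15 + 58 @ $13 = $3,169
Mar 16, 286 sold [FIFO — oldest first]: 78 @ $13 + 208 @ $17 = $4,550
Total COGS = $4,299 + $3,156 + $3,169 + $4,550 = $15,174
Ending inventory: 185 @ $17 = $3,145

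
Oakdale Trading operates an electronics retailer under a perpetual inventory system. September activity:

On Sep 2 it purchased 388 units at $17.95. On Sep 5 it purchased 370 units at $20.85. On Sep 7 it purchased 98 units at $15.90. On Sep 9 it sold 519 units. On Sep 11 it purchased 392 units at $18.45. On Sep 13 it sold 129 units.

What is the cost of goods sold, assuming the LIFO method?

COGS = $12,568.20

Sep 9, 519 sold [LIFO — newest first]: 98 @ $15.90 + 370 @ $20.85 + 51 @ $17.95 = $10,188.15
Sep 13, 129 sold [LIFO — newest first]: 129 @ $18.45 = $2,380.05
Total COGS = $10,188.15 + $2,380.05 = $12,568.20
Ending inventory: 337 @ $17.95 + 263 @ $18.45 = $10,901.50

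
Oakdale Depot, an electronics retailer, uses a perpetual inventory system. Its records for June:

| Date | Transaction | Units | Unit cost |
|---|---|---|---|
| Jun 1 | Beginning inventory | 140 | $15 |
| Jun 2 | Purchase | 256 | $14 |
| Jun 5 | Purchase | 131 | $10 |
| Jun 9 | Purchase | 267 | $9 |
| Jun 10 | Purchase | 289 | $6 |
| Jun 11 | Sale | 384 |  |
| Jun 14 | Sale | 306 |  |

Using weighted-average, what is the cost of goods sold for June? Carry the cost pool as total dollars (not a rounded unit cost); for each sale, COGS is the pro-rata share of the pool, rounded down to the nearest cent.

COGS = $7,091.76

After Jun 1: 140 on hand, pool $2,100.00 (≈ $15.0000 each)
After Jun 2: 396 on hand, pool $5,684.00 (≈ $14.3535 each)
After Jun 5: 527 on hand, pool $6,994.00 (≈ $13.2713 each)
After Jun 9: 794 on hand, pool $9,397.00 (≈ $11.8350 each)
After Jun 10: 1083 on hand, pool $11,131.00 (≈ $10.2779 each)
Jun 11, sell 384: 384/1083 × $11,131.00 → $3,946.72
Jun 14, sell 306: 306/699 × $7,184.28 → $3,145.04
Total COGS = $3,946.72 + $3,145.04 = $7,091.76
Ending inventory (cost pool remaining) = $4,039.24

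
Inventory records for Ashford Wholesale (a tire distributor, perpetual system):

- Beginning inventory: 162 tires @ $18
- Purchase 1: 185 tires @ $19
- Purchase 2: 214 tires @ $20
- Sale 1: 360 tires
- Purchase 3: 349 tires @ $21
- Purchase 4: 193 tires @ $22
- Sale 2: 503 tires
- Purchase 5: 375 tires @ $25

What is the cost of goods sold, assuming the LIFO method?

Sale 1 (360) [LIFO — newest first]: 214 @ $20 + 146 @ $19 = $7,054
Sale 2 (503) [LIFO — newest first]: 193 @ $22 + 310 @ $21 = $10,756
Total COGS = $7,054 + $10,756 = $17,810
Ending inventory: 162 @ $18 + 39 @ $19 + 39 @ $21 + 375 @ $25 = $13,851

COGS = $17,810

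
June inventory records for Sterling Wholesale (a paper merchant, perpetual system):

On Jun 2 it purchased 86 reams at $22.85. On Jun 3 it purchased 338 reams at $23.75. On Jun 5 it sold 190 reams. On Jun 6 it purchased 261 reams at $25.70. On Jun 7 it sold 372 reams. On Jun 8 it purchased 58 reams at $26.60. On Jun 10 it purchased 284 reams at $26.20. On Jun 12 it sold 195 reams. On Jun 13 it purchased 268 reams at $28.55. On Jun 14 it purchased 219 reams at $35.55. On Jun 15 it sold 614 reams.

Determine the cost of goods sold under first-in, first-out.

Jun 5, 190 sold [FIFO — oldest first]: 86 @ $22.85 + 104 @ $23.75 = $4,435.10
Jun 7, 372 sold [FIFO — oldest first]: 234 @ $23.75 + 138 @ $25.70 = $9,104.10
Jun 12, 195 sold [FIFO — oldest first]: 123 @ $25.70 + 58 @ $26.60 + 14 @ $26.20 = $5,070.70
Jun 15, 614 sold [FIFO — oldest first]: 270 @ $26.20 + 268 @ $28.55 + 76 @ $35.55 = $17,427.20
Total COGS = $4,435.10 + $9,104.10 + $5,070.70 + $17,427.20 = $36,037.10
Ending inventory: 143 @ $35.55 = $5,083.65
Check: goods available $41,120.75 = COGS $36,037.10 + ending $5,083.65

COGS = $36,037.10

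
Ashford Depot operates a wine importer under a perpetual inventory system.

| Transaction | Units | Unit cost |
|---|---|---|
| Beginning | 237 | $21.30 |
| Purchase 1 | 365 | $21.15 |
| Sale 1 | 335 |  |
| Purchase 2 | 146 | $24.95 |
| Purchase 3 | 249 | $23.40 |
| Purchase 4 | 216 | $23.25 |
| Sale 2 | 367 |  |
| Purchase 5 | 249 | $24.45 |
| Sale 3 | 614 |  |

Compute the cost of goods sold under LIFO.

COGS = $30,237.40

Sale 1 (335) [LIFO — newest first]: 335 @ $21.15 = $7,085.25
Sale 2 (367) [LIFO — newest first]: 216 @ $23.25 + 151 @ $23.40 = $8,555.40
Sale 3 (614) [LIFO — newest first]: 249 @ $24.45 + 98 @ $23.40 + 146 @ $24.95 + 30 @ $21.15 + 91 @ $21.30 = $14,596.75
Total COGS = $7,085.25 + $8,555.40 + $14,596.75 = $30,237.40
Ending inventory: 146 @ $21.30 = $3,109.80
Check: goods available $33,347.20 = COGS $30,237.40 + ending $3,109.80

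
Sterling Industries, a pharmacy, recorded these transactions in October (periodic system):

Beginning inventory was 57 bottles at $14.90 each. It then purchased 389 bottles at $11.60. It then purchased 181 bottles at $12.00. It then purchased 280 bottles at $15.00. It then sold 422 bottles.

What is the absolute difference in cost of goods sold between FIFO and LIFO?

$820.70

FIFO COGS: 57 @ $14.90 + 365 @ $11.60 = $5,083.30
LIFO COGS: 280 @ $15.00 + 142 @ $12.00 = $5,904.00
Difference = |$5,083.30 − $5,904.00| = $820.70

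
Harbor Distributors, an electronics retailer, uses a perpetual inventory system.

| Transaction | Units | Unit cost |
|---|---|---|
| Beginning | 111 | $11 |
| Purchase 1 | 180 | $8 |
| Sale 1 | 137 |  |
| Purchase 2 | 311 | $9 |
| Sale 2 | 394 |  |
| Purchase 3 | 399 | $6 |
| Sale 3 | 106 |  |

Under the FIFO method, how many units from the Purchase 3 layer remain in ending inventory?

Sale 1 (137) [FIFO — oldest first]: 111 @ $11 + 26 @ $8 = $1,429
Sale 2 (394) [FIFO — oldest first]: 154 @ $8 + 240 @ $9 = $3,392
Sale 3 (106) [FIFO — oldest first]: 71 @ $9 + 35 @ $6 = $849
Total COGS = $1,429 + $3,392 + $849 = $5,670
Ending inventory: 364 @ $6 = $2,184
Check: goods available $7,854 = COGS $5,670 + ending $2,184

364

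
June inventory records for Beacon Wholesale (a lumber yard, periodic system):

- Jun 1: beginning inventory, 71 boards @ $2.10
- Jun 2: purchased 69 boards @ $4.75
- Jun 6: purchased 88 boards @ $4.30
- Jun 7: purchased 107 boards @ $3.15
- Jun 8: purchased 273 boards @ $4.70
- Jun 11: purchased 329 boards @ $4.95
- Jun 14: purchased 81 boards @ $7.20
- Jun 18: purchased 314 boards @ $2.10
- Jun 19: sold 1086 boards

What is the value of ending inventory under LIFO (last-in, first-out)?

Ending inventory = $911.95

Jun 19, 1086 sold [LIFO — newest first]: 314 @ $2.10 + 81 @ $7.20 + 329 @ $4.95 + 273 @ $4.70 + 89 @ $3.15 = $4,434.60
Ending inventory: 71 @ $2.10 + 69 @ $4.75 + 88 @ $4.30 + 18 @ $3.15 = $911.95
Check: goods available $5,346.55 = COGS $4,434.60 + ending $911.95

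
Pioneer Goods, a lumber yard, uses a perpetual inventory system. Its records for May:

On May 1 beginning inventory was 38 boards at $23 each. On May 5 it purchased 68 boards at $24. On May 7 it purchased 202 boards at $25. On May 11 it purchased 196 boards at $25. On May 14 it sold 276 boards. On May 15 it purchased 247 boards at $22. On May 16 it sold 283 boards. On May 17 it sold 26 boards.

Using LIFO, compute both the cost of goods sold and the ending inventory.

COGS = $13,884; ending inventory = $4,006

May 14, 276 sold [LIFO — newest first]: 196 @ $25 + 80 @ $25 = $6,900
May 16, 283 sold [LIFO — newest first]: 247 @ $22 + 36 @ $25 = $6,334
May 17, 26 sold [LIFO — newest first]: 26 @ $25 = $650
Total COGS = $6,900 + $6,334 + $650 = $13,884
Ending inventory: 38 @ $23 + 68 @ $24 + 60 @ $25 = $4,006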